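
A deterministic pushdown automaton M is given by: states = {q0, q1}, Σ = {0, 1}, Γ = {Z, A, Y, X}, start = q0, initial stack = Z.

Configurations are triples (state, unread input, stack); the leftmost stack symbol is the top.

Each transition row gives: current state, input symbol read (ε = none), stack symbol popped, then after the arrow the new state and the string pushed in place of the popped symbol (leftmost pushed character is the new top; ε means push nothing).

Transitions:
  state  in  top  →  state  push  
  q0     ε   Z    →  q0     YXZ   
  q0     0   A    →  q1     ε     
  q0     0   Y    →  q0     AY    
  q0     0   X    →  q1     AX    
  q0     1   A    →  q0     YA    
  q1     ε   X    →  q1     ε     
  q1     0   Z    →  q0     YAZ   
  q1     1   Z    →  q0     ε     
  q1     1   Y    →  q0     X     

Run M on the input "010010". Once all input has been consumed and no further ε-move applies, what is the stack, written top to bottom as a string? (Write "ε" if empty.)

(q0, 010010, Z) ⊢ (q0, 010010, YXZ) ⊢ (q0, 10010, AYXZ) ⊢ (q0, 0010, YAYXZ) ⊢ (q0, 010, AYAYXZ) ⊢ (q1, 10, YAYXZ) ⊢ (q0, 0, XAYXZ) ⊢ (q1, ε, AXAYXZ)
All input consumed in state q1 with stack AXAYXZ.

AXAYXZ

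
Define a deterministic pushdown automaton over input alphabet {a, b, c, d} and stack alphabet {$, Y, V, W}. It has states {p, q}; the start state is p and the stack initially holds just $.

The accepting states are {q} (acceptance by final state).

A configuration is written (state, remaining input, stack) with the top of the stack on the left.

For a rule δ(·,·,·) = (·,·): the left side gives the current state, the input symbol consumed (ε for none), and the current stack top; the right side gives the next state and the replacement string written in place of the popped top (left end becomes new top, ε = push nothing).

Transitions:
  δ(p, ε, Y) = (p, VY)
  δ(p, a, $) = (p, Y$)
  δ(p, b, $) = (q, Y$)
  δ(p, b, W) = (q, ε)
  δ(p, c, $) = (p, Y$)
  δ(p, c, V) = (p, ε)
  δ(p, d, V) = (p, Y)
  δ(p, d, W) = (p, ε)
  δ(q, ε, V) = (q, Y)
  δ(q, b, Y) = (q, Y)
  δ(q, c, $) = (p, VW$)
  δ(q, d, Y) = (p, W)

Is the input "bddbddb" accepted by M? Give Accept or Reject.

(p, bddbddb, $) ⊢ (q, ddbddb, Y$) ⊢ (p, dbddb, W$) ⊢ (p, bddb, $) ⊢ (q, ddb, Y$) ⊢ (p, db, W$) ⊢ (p, b, $) ⊢ (q, ε, Y$)
All input consumed; state q ∈ F.

Accept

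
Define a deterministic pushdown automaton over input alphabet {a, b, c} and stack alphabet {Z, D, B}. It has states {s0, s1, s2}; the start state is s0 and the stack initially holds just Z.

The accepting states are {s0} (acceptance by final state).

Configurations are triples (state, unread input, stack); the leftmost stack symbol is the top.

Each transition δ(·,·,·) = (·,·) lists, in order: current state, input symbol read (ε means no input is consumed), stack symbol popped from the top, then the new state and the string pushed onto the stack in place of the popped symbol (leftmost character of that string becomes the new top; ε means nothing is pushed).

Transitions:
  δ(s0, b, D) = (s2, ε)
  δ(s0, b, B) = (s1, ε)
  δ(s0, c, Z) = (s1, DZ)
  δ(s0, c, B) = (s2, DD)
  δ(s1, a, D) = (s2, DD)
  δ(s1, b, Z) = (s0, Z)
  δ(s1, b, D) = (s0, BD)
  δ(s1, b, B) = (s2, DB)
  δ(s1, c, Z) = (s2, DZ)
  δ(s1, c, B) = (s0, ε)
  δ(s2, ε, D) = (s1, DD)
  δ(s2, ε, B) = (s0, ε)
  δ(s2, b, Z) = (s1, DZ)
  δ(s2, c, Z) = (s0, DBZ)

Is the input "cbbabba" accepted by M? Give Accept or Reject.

(s0, cbbabba, Z)
  read c, top Z: go to s1, push DZ → (s1, bbabba, DZ)
  read b, top D: go to s0, push BD → (s0, babba, BDZ)
  read b, top B: go to s1, push ε → (s1, abba, DZ)
  read a, top D: go to s2, push DD → (s2, bba, DDZ)
  ε-move, top D: go to s1, push DD → (s1, bba, DDDZ)
  read b, top D: go to s0, push BD → (s0, ba, BDDDZ)
  read b, top B: go to s1, push ε → (s1, a, DDDZ)
  read a, top D: go to s2, push DD → (s2, ε, DDDDZ)
  ε-move, top D: go to s1, push DD → (s1, ε, DDDDDZ)
All input consumed; state s1 ∉ F and no further ε-move applies.

Reject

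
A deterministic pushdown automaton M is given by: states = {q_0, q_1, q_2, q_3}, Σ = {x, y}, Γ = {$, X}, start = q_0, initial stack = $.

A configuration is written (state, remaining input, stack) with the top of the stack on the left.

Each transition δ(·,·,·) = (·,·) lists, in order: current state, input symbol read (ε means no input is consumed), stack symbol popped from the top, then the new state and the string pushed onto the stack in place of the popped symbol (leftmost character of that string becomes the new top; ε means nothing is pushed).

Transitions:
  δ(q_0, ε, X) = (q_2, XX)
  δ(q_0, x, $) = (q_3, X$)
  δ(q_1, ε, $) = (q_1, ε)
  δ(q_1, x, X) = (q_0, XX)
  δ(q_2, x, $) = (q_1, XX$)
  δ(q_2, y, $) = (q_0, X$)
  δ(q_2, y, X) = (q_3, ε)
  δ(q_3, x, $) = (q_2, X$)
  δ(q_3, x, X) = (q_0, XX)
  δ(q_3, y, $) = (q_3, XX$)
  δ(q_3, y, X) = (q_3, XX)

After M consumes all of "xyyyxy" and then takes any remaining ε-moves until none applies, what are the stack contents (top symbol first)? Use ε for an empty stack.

XXXXX$

(q_0, xyyyxy, $)
  read x, top $: go to q_3, push X$ → (q_3, yyyxy, X$)
  read y, top X: go to q_3, push XX → (q_3, yyxy, XX$)
  read y, top X: go to q_3, push XX → (q_3, yxy, XXX$)
  read y, top X: go to q_3, push XX → (q_3, xy, XXXX$)
  read x, top X: go to q_0, push XX → (q_0, y, XXXXX$)
  ε-move, top X: go to q_2, push XX → (q_2, y, XXXXXX$)
  read y, top X: go to q_3, push ε → (q_3, ε, XXXXX$)
All input consumed in state q_3 with stack XXXXX$.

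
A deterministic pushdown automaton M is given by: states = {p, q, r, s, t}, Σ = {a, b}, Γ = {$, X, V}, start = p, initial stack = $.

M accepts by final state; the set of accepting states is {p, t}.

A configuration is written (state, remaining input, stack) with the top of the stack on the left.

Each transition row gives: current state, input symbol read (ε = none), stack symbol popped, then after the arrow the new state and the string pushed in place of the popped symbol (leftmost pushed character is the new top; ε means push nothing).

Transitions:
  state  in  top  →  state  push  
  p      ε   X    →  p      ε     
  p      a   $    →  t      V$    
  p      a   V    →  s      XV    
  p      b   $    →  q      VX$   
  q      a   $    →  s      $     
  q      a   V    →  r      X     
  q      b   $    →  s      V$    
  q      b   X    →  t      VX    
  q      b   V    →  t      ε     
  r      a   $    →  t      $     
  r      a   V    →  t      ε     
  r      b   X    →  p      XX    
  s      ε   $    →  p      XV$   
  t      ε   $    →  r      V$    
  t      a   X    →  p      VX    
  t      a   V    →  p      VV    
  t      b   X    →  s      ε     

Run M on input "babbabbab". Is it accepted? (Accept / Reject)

(p, babbabbab, $)
  read b, top $: go to q, push VX$ → (q, abbabbab, VX$)
  read a, top V: go to r, push X → (r, bbabbab, XX$)
  read b, top X: go to p, push XX → (p, babbab, XXX$)
  ε-move, top X: go to p, push ε → (p, babbab, XX$)
  ε-move, top X: go to p, push ε → (p, babbab, X$)
  ε-move, top X: go to p, push ε → (p, babbab, $)
  read b, top $: go to q, push VX$ → (q, abbab, VX$)
  read a, top V: go to r, push X → (r, bbab, XX$)
  read b, top X: go to p, push XX → (p, bab, XXX$)
  ε-move, top X: go to p, push ε → (p, bab, XX$)
  ε-move, top X: go to p, push ε → (p, bab, X$)
  ε-move, top X: go to p, push ε → (p, bab, $)
  read b, top $: go to q, push VX$ → (q, ab, VX$)
  read a, top V: go to r, push X → (r, b, XX$)
  read b, top X: go to p, push XX → (p, ε, XXX$)
All input consumed; state p ∈ F.

Accept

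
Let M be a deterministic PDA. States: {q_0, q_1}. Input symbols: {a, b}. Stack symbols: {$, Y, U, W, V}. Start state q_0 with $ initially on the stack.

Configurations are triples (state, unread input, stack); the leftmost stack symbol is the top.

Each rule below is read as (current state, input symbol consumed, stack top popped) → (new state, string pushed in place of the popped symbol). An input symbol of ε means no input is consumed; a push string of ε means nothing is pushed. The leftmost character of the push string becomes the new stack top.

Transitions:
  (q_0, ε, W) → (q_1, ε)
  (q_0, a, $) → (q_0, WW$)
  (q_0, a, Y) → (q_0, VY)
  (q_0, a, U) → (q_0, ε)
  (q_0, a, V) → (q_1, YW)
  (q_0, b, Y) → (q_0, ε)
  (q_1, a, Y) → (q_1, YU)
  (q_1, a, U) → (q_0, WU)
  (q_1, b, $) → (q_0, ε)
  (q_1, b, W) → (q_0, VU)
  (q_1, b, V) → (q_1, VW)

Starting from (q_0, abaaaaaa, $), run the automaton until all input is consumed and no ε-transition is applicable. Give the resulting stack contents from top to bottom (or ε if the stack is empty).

YUUUUUWU$

(q_0, abaaaaaa, $) ⊢ (q_0, baaaaaa, WW$) ⊢ (q_1, baaaaaa, W$) ⊢ (q_0, aaaaaa, VU$) ⊢ (q_1, aaaaa, YWU$) ⊢ (q_1, aaaa, YUWU$) ⊢ (q_1, aaa, YUUWU$) ⊢ (q_1, aa, YUUUWU$) ⊢ (q_1, a, YUUUUWU$) ⊢ (q_1, ε, YUUUUUWU$)
All input consumed in state q_1 with stack YUUUUUWU$.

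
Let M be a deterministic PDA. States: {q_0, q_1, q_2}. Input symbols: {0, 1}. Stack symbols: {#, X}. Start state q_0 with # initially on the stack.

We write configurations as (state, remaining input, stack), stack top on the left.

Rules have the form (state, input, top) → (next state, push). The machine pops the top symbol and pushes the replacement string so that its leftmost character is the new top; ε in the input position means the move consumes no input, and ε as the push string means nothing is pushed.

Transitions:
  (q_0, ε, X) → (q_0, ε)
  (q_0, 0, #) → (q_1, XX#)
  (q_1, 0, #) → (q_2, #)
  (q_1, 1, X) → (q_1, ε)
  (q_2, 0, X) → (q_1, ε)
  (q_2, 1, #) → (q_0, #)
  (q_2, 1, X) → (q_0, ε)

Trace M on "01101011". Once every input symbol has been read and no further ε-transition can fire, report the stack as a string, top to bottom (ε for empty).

(q_0, 01101011, #)
  read 0, top #: go to q_1, push XX# → (q_1, 1101011, XX#)
  read 1, top X: go to q_1, push ε → (q_1, 101011, X#)
  read 1, top X: go to q_1, push ε → (q_1, 01011, #)
  read 0, top #: go to q_2, push # → (q_2, 1011, #)
  read 1, top #: go to q_0, push # → (q_0, 011, #)
  read 0, top #: go to q_1, push XX# → (q_1, 11, XX#)
  read 1, top X: go to q_1, push ε → (q_1, 1, X#)
  read 1, top X: go to q_1, push ε → (q_1, ε, #)
All input consumed in state q_1 with stack #.

#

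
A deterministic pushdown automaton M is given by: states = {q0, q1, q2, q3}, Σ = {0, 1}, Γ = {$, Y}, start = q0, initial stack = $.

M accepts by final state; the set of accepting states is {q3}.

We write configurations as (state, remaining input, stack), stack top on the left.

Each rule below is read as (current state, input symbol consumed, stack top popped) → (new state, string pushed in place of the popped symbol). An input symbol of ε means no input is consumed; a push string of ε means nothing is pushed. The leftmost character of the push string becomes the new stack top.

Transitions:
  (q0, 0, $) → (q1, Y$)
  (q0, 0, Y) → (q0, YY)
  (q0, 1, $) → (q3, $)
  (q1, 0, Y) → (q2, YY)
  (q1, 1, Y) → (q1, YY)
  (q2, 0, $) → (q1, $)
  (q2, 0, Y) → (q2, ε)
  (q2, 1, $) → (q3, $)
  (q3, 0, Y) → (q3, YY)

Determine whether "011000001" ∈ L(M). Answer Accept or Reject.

Accept

(q0, 011000001, $) ⊢ (q1, 11000001, Y$) ⊢ (q1, 1000001, YY$) ⊢ (q1, 000001, YYY$) ⊢ (q2, 00001, YYYY$) ⊢ (q2, 0001, YYY$) ⊢ (q2, 001, YY$) ⊢ (q2, 01, Y$) ⊢ (q2, 1, $) ⊢ (q3, ε, $)
All input consumed; state q3 ∈ F.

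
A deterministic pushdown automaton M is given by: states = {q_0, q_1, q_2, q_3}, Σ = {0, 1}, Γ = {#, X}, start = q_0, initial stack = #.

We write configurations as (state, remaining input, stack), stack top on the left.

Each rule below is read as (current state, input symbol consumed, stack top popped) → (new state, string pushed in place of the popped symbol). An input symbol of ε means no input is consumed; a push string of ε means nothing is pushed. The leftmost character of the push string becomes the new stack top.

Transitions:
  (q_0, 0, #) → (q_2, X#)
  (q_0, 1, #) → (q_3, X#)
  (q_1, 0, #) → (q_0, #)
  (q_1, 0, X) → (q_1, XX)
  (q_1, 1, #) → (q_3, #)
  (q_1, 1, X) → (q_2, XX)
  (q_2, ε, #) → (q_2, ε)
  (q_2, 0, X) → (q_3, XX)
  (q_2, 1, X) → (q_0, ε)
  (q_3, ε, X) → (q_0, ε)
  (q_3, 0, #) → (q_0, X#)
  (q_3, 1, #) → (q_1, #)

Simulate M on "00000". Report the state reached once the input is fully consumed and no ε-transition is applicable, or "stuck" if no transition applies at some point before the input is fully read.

stuck

(q_0, 00000, #)
  read 0, top #: go to q_2, push X# → (q_2, 0000, X#)
  read 0, top X: go to q_3, push XX → (q_3, 000, XX#)
  ε-move, top X: go to q_0, push ε → (q_0, 000, X#)
No transition for (q_0, 0, top X); M blocks with input 000 remaining.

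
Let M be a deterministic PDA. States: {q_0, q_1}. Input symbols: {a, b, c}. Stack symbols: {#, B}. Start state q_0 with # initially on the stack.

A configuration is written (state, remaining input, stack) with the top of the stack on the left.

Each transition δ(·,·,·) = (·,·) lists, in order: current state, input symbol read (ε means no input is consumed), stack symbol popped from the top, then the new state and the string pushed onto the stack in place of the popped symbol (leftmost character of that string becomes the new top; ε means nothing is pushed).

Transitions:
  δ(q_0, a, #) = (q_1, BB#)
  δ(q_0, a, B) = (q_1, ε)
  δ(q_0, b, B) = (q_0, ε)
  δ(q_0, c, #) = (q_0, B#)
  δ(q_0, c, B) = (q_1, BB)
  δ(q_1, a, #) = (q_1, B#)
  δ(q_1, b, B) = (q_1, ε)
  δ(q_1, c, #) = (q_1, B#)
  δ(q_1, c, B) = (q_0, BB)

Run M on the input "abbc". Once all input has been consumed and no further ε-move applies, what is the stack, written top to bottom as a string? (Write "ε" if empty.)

(q_0, abbc, #)
  read a, top #: go to q_1, push BB# → (q_1, bbc, BB#)
  read b, top B: go to q_1, push ε → (q_1, bc, B#)
  read b, top B: go to q_1, push ε → (q_1, c, #)
  read c, top #: go to q_1, push B# → (q_1, ε, B#)
All input consumed in state q_1 with stack B#.

B#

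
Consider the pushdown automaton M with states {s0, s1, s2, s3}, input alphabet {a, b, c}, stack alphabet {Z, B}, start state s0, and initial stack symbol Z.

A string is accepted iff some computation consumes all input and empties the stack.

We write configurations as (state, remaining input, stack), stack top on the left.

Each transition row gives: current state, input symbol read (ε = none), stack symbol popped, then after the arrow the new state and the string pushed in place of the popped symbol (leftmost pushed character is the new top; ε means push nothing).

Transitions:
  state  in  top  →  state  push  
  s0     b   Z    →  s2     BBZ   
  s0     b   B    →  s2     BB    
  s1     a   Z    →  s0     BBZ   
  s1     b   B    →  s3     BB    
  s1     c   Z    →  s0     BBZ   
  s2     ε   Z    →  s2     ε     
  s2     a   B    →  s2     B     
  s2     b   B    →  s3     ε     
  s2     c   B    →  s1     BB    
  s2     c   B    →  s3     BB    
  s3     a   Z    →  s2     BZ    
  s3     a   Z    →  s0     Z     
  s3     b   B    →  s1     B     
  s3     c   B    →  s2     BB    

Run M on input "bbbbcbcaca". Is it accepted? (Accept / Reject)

No computation consumes all input and empties the stack.

Reject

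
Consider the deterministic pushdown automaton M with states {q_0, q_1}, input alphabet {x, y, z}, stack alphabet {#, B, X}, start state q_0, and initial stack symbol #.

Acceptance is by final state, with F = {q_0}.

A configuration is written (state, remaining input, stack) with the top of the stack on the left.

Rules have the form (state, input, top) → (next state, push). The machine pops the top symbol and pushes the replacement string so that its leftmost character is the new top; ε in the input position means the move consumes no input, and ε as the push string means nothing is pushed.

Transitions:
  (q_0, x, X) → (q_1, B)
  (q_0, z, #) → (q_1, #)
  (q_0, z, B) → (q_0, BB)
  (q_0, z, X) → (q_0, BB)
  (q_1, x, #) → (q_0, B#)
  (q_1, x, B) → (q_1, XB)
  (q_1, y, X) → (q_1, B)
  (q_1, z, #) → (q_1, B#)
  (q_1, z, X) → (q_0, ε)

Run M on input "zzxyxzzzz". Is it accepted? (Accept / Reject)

(q_0, zzxyxzzzz, #) ⊢ (q_1, zxyxzzzz, #) ⊢ (q_1, xyxzzzz, B#) ⊢ (q_1, yxzzzz, XB#) ⊢ (q_1, xzzzz, BB#) ⊢ (q_1, zzzz, XBB#) ⊢ (q_0, zzz, BB#) ⊢ (q_0, zz, BBB#) ⊢ (q_0, z, BBBB#) ⊢ (q_0, ε, BBBBB#)
All input consumed; state q_0 ∈ F.

Accept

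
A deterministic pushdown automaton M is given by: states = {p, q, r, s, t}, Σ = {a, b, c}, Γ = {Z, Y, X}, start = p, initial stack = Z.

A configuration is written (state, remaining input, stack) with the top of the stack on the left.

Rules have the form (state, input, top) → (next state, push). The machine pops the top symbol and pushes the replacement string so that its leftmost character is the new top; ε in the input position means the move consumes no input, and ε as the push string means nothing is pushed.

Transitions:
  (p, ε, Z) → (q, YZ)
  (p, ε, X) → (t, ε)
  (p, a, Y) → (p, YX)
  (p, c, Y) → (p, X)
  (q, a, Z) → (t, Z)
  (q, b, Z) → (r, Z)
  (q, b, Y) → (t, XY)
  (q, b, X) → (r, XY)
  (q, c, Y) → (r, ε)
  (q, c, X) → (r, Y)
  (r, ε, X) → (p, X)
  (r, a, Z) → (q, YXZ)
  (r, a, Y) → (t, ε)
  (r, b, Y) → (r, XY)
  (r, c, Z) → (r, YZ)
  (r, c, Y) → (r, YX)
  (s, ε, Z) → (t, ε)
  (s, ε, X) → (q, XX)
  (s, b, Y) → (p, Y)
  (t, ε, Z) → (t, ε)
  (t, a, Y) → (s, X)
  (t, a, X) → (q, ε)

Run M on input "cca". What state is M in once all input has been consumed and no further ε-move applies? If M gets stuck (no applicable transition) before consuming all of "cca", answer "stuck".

t

(p, cca, Z)
  ε-move, top Z: go to q, push YZ → (q, cca, YZ)
  read c, top Y: go to r, push ε → (r, ca, Z)
  read c, top Z: go to r, push YZ → (r, a, YZ)
  read a, top Y: go to t, push ε → (t, ε, Z)
  ε-move, top Z: go to t, push ε → (t, ε, ε)
All input consumed; M is in state t.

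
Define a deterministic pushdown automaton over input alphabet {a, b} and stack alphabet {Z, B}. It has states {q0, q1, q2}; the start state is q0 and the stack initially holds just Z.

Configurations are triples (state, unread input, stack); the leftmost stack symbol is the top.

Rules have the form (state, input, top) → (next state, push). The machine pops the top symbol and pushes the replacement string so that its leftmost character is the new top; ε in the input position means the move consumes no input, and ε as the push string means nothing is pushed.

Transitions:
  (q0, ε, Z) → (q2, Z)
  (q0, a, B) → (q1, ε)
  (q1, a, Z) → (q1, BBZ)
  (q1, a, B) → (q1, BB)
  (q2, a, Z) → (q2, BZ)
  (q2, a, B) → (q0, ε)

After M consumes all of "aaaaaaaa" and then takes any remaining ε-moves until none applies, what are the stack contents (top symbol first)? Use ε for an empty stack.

Z

(q0, aaaaaaaa, Z)
  ε-move, top Z: go to q2, push Z → (q2, aaaaaaaa, Z)
  read a, top Z: go to q2, push BZ → (q2, aaaaaaa, BZ)
  read a, top B: go to q0, push ε → (q0, aaaaaa, Z)
  ε-move, top Z: go to q2, push Z → (q2, aaaaaa, Z)
  read a, top Z: go to q2, push BZ → (q2, aaaaa, BZ)
  read a, top B: go to q0, push ε → (q0, aaaa, Z)
  ε-move, top Z: go to q2, push Z → (q2, aaaa, Z)
  read a, top Z: go to q2, push BZ → (q2, aaa, BZ)
  read a, top B: go to q0, push ε → (q0, aa, Z)
  ε-move, top Z: go to q2, push Z → (q2, aa, Z)
  read a, top Z: go to q2, push BZ → (q2, a, BZ)
  read a, top B: go to q0, push ε → (q0, ε, Z)
  ε-move, top Z: go to q2, push Z → (q2, ε, Z)
All input consumed in state q2 with stack Z.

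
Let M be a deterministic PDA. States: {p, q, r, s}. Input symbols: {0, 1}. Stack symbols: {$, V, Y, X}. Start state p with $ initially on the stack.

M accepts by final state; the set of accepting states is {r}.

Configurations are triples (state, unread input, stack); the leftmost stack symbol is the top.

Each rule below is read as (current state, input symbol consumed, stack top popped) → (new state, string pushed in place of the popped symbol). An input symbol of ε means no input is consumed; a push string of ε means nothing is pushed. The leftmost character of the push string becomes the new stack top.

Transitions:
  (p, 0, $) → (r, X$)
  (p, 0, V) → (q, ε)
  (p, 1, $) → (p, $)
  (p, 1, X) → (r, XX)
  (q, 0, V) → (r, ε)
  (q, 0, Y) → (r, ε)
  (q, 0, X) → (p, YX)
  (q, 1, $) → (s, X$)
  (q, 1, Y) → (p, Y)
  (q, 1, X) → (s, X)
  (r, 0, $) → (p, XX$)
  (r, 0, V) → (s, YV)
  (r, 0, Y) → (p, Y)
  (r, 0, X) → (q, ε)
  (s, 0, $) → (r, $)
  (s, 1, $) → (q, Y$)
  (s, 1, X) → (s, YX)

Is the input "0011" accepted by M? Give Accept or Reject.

(p, 0011, $) ⊢ (r, 011, X$) ⊢ (q, 11, $) ⊢ (s, 1, X$) ⊢ (s, ε, YX$)
All input consumed; state s ∉ F and no further ε-move applies.

Reject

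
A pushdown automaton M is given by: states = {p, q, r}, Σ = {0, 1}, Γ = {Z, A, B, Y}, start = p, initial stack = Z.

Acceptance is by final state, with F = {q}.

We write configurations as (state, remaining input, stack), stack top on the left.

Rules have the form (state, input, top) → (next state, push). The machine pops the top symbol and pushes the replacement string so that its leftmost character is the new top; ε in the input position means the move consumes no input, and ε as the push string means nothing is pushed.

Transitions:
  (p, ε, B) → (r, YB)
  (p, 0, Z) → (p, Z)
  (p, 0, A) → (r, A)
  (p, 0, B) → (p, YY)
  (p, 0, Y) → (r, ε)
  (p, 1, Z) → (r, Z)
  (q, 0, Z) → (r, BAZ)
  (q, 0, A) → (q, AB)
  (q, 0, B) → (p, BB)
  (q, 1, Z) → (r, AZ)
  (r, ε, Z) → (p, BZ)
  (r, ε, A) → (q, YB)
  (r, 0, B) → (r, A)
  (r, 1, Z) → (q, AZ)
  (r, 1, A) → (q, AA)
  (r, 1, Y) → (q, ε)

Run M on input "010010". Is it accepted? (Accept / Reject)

No computation consumes all input and reaches a final state.

Reject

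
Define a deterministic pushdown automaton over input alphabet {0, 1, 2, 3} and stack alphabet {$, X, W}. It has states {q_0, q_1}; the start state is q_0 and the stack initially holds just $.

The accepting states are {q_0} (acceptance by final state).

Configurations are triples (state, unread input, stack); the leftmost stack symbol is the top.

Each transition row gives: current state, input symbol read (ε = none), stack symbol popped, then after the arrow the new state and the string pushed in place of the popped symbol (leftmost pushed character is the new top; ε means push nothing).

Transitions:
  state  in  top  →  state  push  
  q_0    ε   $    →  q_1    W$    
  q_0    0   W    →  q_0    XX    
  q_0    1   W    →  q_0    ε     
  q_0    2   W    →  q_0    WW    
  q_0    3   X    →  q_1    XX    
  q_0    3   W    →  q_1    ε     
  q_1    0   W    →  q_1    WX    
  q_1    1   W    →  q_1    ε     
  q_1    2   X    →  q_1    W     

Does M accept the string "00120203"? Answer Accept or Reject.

Reject

(q_0, 00120203, $)
  ε-move, top $: go to q_1, push W$ → (q_1, 00120203, W$)
  read 0, top W: go to q_1, push WX → (q_1, 0120203, WX$)
  read 0, top W: go to q_1, push WX → (q_1, 120203, WXX$)
  read 1, top W: go to q_1, push ε → (q_1, 20203, XX$)
  read 2, top X: go to q_1, push W → (q_1, 0203, WX$)
  read 0, top W: go to q_1, push WX → (q_1, 203, WXX$)
No transition applies at (q_1, 203, WXX$); input not fully consumed.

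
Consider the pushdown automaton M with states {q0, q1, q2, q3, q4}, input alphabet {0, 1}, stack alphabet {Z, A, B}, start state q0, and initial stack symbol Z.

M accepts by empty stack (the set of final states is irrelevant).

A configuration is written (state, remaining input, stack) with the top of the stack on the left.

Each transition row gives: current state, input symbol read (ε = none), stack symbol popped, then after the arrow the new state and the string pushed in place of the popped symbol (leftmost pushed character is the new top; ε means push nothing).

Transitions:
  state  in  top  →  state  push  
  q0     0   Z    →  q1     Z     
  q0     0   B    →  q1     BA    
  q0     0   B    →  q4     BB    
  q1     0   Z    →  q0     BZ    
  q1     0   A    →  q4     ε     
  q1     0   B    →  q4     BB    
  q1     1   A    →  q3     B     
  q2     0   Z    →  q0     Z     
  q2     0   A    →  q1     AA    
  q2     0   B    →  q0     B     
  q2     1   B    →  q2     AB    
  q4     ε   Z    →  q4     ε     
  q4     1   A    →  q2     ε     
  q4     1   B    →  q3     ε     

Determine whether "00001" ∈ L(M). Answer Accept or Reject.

Reject

No computation consumes all input and empties the stack.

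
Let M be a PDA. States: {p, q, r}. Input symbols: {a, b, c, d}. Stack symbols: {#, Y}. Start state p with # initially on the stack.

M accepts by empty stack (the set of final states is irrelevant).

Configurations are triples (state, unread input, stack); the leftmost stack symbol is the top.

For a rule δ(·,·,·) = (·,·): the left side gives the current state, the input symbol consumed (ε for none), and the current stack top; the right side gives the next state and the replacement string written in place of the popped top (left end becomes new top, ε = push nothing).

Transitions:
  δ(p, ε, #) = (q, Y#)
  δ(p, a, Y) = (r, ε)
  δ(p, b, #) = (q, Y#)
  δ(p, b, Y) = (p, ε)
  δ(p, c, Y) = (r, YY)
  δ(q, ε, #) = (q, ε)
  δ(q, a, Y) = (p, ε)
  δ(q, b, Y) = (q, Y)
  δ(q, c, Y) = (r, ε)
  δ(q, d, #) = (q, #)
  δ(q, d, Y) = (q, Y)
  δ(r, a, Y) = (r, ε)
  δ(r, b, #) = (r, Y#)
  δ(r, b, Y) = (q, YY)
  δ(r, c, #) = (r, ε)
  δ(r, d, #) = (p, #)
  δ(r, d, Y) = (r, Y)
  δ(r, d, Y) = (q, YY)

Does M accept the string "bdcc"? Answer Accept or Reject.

Accept

One accepting computation: (p, bdcc, #) ⊢ (q, dcc, Y#) ⊢ (q, cc, Y#) ⊢ (r, c, #) ⊢ (r, ε, ε)
All input consumed and the stack is empty.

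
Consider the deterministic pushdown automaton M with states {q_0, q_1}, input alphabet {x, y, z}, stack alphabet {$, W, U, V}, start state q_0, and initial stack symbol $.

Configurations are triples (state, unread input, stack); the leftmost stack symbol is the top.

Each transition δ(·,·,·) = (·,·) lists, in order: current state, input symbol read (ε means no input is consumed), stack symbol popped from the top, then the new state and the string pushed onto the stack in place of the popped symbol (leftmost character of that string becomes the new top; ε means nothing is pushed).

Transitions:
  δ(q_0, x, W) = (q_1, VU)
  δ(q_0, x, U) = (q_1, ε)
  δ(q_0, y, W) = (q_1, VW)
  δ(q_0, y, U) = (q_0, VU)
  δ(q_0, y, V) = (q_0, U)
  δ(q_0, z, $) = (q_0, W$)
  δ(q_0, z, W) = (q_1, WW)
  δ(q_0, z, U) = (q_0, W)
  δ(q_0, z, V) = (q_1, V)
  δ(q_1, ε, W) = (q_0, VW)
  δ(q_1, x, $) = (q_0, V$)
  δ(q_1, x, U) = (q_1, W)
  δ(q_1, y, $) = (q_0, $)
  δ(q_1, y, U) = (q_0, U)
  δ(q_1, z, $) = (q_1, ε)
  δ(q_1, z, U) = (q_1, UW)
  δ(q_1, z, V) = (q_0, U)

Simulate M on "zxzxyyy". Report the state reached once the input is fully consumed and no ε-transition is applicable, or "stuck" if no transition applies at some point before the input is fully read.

q_0

(q_0, zxzxyyy, $) ⊢ (q_0, xzxyyy, W$) ⊢ (q_1, zxyyy, VU$) ⊢ (q_0, xyyy, UU$) ⊢ (q_1, yyy, U$) ⊢ (q_0, yy, U$) ⊢ (q_0, y, VU$) ⊢ (q_0, ε, UU$)
All input consumed; M is in state q_0.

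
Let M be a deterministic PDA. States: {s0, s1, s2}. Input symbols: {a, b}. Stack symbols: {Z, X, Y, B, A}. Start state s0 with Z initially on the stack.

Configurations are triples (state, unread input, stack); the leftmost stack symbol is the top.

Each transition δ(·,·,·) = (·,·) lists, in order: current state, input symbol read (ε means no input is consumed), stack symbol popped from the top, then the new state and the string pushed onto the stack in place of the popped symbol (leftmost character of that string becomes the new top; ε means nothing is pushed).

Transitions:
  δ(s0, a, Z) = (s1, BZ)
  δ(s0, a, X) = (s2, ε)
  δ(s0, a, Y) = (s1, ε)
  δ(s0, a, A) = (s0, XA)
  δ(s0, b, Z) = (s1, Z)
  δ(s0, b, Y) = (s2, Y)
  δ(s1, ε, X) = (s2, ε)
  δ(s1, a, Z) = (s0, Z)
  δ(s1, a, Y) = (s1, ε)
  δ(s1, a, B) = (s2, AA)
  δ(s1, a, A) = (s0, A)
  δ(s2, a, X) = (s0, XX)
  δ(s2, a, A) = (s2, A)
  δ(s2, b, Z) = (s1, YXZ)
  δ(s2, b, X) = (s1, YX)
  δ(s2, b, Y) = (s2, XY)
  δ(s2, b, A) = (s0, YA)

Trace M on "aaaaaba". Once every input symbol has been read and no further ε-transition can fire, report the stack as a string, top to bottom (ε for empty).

(s0, aaaaaba, Z) ⊢ (s1, aaaaba, BZ) ⊢ (s2, aaaba, AAZ) ⊢ (s2, aaba, AAZ) ⊢ (s2, aba, AAZ) ⊢ (s2, ba, AAZ) ⊢ (s0, a, YAAZ) ⊢ (s1, ε, AAZ)
All input consumed in state s1 with stack AAZ.

AAZ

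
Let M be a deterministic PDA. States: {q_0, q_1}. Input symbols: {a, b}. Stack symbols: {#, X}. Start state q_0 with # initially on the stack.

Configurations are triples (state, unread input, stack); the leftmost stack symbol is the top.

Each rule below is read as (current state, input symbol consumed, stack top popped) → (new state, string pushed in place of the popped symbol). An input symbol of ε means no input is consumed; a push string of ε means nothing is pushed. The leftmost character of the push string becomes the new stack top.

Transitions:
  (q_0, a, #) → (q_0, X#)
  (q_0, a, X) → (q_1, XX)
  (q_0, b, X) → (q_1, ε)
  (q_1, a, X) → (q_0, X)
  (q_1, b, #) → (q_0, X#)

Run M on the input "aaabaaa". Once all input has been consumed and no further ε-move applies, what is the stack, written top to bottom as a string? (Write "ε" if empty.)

XX#

(q_0, aaabaaa, #)
  read a, top #: go to q_0, push X# → (q_0, aabaaa, X#)
  read a, top X: go to q_1, push XX → (q_1, abaaa, XX#)
  read a, top X: go to q_0, push X → (q_0, baaa, XX#)
  read b, top X: go to q_1, push ε → (q_1, aaa, X#)
  read a, top X: go to q_0, push X → (q_0, aa, X#)
  read a, top X: go to q_1, push XX → (q_1, a, XX#)
  read a, top X: go to q_0, push X → (q_0, ε, XX#)
All input consumed in state q_0 with stack XX#.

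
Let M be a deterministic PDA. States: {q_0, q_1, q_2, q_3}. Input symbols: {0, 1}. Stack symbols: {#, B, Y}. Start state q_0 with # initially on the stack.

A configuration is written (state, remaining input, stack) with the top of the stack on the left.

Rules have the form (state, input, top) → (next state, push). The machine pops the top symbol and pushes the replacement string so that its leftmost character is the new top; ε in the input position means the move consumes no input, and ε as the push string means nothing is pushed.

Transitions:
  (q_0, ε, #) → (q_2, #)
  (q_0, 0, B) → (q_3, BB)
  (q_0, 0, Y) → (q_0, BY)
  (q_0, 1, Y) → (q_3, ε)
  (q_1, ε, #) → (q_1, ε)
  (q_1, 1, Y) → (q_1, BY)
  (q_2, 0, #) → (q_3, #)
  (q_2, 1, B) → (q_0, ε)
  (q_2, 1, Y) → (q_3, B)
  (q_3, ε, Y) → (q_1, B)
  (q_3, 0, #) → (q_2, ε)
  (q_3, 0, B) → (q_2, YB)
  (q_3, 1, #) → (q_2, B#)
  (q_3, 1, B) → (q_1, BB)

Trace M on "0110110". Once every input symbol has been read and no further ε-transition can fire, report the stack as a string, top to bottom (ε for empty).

#

(q_0, 0110110, #) ⊢ (q_2, 0110110, #) ⊢ (q_3, 110110, #) ⊢ (q_2, 10110, B#) ⊢ (q_0, 0110, #) ⊢ (q_2, 0110, #) ⊢ (q_3, 110, #) ⊢ (q_2, 10, B#) ⊢ (q_0, 0, #) ⊢ (q_2, 0, #) ⊢ (q_3, ε, #)
All input consumed in state q_3 with stack #.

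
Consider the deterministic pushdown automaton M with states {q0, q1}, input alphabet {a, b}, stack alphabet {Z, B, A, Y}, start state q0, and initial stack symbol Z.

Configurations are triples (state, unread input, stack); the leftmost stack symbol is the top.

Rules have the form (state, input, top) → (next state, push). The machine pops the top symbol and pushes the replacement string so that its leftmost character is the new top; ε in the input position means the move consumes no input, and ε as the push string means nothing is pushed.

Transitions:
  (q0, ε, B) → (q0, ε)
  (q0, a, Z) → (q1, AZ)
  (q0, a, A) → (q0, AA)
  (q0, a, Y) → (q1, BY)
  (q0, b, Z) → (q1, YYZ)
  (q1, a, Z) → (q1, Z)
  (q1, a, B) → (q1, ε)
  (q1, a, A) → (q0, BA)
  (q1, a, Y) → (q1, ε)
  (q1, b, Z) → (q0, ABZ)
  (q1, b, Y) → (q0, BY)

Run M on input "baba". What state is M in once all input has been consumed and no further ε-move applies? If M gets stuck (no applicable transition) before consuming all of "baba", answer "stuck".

(q0, baba, Z) ⊢ (q1, aba, YYZ) ⊢ (q1, ba, YZ) ⊢ (q0, a, BYZ) ⊢ (q0, a, YZ) ⊢ (q1, ε, BYZ)
All input consumed; M is in state q1.

q1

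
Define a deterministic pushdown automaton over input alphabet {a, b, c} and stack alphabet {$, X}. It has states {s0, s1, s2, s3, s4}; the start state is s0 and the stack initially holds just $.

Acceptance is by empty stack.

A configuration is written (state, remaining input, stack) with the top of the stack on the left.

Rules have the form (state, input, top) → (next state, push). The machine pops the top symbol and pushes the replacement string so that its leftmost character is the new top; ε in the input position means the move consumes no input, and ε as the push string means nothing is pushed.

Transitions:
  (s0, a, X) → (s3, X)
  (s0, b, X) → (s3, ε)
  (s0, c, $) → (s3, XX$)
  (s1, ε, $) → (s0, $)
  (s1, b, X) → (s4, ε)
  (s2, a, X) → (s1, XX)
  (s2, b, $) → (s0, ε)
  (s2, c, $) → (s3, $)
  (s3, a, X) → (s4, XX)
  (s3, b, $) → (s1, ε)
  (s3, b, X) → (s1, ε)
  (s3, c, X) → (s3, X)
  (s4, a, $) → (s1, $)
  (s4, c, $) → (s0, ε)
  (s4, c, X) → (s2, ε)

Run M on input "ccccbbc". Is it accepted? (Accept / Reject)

(s0, ccccbbc, $)
  read c, top $: go to s3, push XX$ → (s3, cccbbc, XX$)
  read c, top X: go to s3, push X → (s3, ccbbc, XX$)
  read c, top X: go to s3, push X → (s3, cbbc, XX$)
  read c, top X: go to s3, push X → (s3, bbc, XX$)
  read b, top X: go to s1, push ε → (s1, bc, X$)
  read b, top X: go to s4, push ε → (s4, c, $)
  read c, top $: go to s0, push ε → (s0, ε, ε)
All input consumed and the stack is empty.

Accept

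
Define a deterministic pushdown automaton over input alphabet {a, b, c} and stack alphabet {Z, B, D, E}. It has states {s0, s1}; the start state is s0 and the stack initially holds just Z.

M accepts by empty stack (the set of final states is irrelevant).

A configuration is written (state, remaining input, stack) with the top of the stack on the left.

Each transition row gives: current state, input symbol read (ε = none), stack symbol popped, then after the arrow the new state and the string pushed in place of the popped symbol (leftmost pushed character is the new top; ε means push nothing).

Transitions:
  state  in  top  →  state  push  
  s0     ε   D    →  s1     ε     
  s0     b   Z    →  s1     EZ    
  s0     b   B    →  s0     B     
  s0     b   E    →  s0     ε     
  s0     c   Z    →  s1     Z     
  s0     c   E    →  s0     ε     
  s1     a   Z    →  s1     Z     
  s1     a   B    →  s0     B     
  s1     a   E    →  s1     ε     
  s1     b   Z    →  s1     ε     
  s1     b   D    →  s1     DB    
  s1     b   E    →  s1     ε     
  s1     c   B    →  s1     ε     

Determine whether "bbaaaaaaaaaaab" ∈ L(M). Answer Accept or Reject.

(s0, bbaaaaaaaaaaab, Z)
  read b, top Z: go to s1, push EZ → (s1, baaaaaaaaaaab, EZ)
  read b, top E: go to s1, push ε → (s1, aaaaaaaaaaab, Z)
  read a, top Z: go to s1, push Z → (s1, aaaaaaaaaab, Z)
  read a, top Z: go to s1, push Z → (s1, aaaaaaaaab, Z)
  read a, top Z: go to s1, push Z → (s1, aaaaaaaab, Z)
  read a, top Z: go to s1, push Z → (s1, aaaaaaab, Z)
  read a, top Z: go to s1, push Z → (s1, aaaaaab, Z)
  read a, top Z: go to s1, push Z → (s1, aaaaab, Z)
  read a, top Z: go to s1, push Z → (s1, aaaab, Z)
  read a, top Z: go to s1, push Z → (s1, aaab, Z)
  read a, top Z: go to s1, push Z → (s1, aab, Z)
  read a, top Z: go to s1, push Z → (s1, ab, Z)
  read a, top Z: go to s1, push Z → (s1, b, Z)
  read b, top Z: go to s1, push ε → (s1, ε, ε)
All input consumed and the stack is empty.

Accept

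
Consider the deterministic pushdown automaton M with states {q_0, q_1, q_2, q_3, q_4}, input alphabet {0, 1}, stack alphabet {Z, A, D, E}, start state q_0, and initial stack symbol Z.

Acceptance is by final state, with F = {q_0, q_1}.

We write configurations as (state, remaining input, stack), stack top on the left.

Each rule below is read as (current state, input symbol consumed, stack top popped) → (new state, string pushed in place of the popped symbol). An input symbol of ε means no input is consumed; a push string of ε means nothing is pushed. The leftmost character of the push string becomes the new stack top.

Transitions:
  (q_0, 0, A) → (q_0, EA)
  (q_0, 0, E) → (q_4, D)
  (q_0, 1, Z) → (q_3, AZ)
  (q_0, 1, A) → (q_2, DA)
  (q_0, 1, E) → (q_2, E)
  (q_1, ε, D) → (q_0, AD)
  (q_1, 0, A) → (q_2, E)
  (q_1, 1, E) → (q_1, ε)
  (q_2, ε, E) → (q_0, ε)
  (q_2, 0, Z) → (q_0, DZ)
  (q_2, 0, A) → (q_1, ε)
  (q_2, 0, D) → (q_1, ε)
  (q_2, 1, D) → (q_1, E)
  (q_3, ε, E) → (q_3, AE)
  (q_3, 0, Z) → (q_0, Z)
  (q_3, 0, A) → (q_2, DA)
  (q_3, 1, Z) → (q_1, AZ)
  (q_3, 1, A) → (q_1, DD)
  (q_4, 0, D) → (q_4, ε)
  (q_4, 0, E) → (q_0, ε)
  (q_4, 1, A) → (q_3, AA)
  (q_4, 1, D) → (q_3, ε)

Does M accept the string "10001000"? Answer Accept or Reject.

Accept

(q_0, 10001000, Z)
  read 1, top Z: go to q_3, push AZ → (q_3, 0001000, AZ)
  read 0, top A: go to q_2, push DA → (q_2, 001000, DAZ)
  read 0, top D: go to q_1, push ε → (q_1, 01000, AZ)
  read 0, top A: go to q_2, push E → (q_2, 1000, EZ)
  ε-move, top E: go to q_0, push ε → (q_0, 1000, Z)
  read 1, top Z: go to q_3, push AZ → (q_3, 000, AZ)
  read 0, top A: go to q_2, push DA → (q_2, 00, DAZ)
  read 0, top D: go to q_1, push ε → (q_1, 0, AZ)
  read 0, top A: go to q_2, push E → (q_2, ε, EZ)
  ε-move, top E: go to q_0, push ε → (q_0, ε, Z)
All input consumed; state q_0 ∈ F.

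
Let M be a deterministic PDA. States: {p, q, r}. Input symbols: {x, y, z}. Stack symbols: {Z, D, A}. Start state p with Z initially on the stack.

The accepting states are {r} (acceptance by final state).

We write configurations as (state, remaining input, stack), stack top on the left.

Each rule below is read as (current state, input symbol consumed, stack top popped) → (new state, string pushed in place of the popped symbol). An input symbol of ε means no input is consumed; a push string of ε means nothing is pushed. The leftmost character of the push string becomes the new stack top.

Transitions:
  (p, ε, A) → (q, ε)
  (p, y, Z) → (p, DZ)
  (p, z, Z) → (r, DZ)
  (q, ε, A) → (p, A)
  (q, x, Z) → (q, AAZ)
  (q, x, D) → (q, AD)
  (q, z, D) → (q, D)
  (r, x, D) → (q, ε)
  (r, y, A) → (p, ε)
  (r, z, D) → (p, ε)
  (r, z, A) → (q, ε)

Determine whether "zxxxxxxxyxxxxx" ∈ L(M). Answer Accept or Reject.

(p, zxxxxxxxyxxxxx, Z)
  read z, top Z: go to r, push DZ → (r, xxxxxxxyxxxxx, DZ)
  read x, top D: go to q, push ε → (q, xxxxxxyxxxxx, Z)
  read x, top Z: go to q, push AAZ → (q, xxxxxyxxxxx, AAZ)
  ε-move, top A: go to p, push A → (p, xxxxxyxxxxx, AAZ)
  ε-move, top A: go to q, push ε → (q, xxxxxyxxxxx, AZ)
  ε-move, top A: go to p, push A → (p, xxxxxyxxxxx, AZ)
  ε-move, top A: go to q, push ε → (q, xxxxxyxxxxx, Z)
  read x, top Z: go to q, push AAZ → (q, xxxxyxxxxx, AAZ)
  ε-move, top A: go to p, push A → (p, xxxxyxxxxx, AAZ)
  ε-move, top A: go to q, push ε → (q, xxxxyxxxxx, AZ)
  ε-move, top A: go to p, push A → (p, xxxxyxxxxx, AZ)
  ε-move, top A: go to q, push ε → (q, xxxxyxxxxx, Z)
  read x, top Z: go to q, push AAZ → (q, xxxyxxxxx, AAZ)
  ε-move, top A: go to p, push A → (p, xxxyxxxxx, AAZ)
  ε-move, top A: go to q, push ε → (q, xxxyxxxxx, AZ)
  ε-move, top A: go to p, push A → (p, xxxyxxxxx, AZ)
  ε-move, top A: go to q, push ε → (q, xxxyxxxxx, Z)
  read x, top Z: go to q, push AAZ → (q, xxyxxxxx, AAZ)
  ε-move, top A: go to p, push A → (p, xxyxxxxx, AAZ)
  ε-move, top A: go to q, push ε → (q, xxyxxxxx, AZ)
  ε-move, top A: go to p, push A → (p, xxyxxxxx, AZ)
  ε-move, top A: go to q, push ε → (q, xxyxxxxx, Z)
  read x, top Z: go to q, push AAZ → (q, xyxxxxx, AAZ)
  ε-move, top A: go to p, push A → (p, xyxxxxx, AAZ)
  ε-move, top A: go to q, push ε → (q, xyxxxxx, AZ)
  ε-move, top A: go to p, push A → (p, xyxxxxx, AZ)
  ε-move, top A: go to q, push ε → (q, xyxxxxx, Z)
  read x, top Z: go to q, push AAZ → (q, yxxxxx, AAZ)
  ε-move, top A: go to p, push A → (p, yxxxxx, AAZ)
  ε-move, top A: go to q, push ε → (q, yxxxxx, AZ)
  ε-move, top A: go to p, push A → (p, yxxxxx, AZ)
  ε-move, top A: go to q, push ε → (q, yxxxxx, Z)
No transition applies at (q, yxxxxx, Z); input not fully consumed.

Reject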